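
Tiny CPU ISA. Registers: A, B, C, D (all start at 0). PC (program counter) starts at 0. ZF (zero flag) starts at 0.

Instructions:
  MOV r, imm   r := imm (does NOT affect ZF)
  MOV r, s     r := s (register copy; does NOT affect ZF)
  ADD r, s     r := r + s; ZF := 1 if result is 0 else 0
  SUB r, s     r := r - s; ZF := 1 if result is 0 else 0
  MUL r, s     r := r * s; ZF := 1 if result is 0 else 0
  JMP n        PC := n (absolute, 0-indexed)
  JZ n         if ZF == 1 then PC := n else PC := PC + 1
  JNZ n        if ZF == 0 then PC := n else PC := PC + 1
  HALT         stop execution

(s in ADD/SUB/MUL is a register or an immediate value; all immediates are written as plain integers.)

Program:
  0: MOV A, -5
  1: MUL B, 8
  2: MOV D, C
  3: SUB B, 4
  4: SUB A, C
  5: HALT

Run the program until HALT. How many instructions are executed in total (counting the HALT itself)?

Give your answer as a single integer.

Step 1: PC=0 exec 'MOV A, -5'. After: A=-5 B=0 C=0 D=0 ZF=0 PC=1
Step 2: PC=1 exec 'MUL B, 8'. After: A=-5 B=0 C=0 D=0 ZF=1 PC=2
Step 3: PC=2 exec 'MOV D, C'. After: A=-5 B=0 C=0 D=0 ZF=1 PC=3
Step 4: PC=3 exec 'SUB B, 4'. After: A=-5 B=-4 C=0 D=0 ZF=0 PC=4
Step 5: PC=4 exec 'SUB A, C'. After: A=-5 B=-4 C=0 D=0 ZF=0 PC=5
Step 6: PC=5 exec 'HALT'. After: A=-5 B=-4 C=0 D=0 ZF=0 PC=5 HALTED
Total instructions executed: 6

Answer: 6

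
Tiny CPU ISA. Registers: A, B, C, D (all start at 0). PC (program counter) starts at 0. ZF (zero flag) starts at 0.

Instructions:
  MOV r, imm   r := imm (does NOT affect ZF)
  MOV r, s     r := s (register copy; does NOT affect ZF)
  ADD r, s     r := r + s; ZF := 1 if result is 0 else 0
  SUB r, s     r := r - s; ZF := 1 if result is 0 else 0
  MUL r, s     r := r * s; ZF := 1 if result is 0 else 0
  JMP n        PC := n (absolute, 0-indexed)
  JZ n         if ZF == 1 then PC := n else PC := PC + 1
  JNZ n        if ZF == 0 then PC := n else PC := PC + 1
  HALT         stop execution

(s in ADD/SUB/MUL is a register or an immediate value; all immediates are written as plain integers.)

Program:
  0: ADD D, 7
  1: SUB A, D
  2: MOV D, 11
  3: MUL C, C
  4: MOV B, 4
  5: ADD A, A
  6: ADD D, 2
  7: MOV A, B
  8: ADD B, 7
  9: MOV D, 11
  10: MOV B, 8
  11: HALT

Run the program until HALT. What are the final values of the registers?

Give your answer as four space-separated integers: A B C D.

Step 1: PC=0 exec 'ADD D, 7'. After: A=0 B=0 C=0 D=7 ZF=0 PC=1
Step 2: PC=1 exec 'SUB A, D'. After: A=-7 B=0 C=0 D=7 ZF=0 PC=2
Step 3: PC=2 exec 'MOV D, 11'. After: A=-7 B=0 C=0 D=11 ZF=0 PC=3
Step 4: PC=3 exec 'MUL C, C'. After: A=-7 B=0 C=0 D=11 ZF=1 PC=4
Step 5: PC=4 exec 'MOV B, 4'. After: A=-7 B=4 C=0 D=11 ZF=1 PC=5
Step 6: PC=5 exec 'ADD A, A'. After: A=-14 B=4 C=0 D=11 ZF=0 PC=6
Step 7: PC=6 exec 'ADD D, 2'. After: A=-14 B=4 C=0 D=13 ZF=0 PC=7
Step 8: PC=7 exec 'MOV A, B'. After: A=4 B=4 C=0 D=13 ZF=0 PC=8
Step 9: PC=8 exec 'ADD B, 7'. After: A=4 B=11 C=0 D=13 ZF=0 PC=9
Step 10: PC=9 exec 'MOV D, 11'. After: A=4 B=11 C=0 D=11 ZF=0 PC=10
Step 11: PC=10 exec 'MOV B, 8'. After: A=4 B=8 C=0 D=11 ZF=0 PC=11
Step 12: PC=11 exec 'HALT'. After: A=4 B=8 C=0 D=11 ZF=0 PC=11 HALTED

Answer: 4 8 0 11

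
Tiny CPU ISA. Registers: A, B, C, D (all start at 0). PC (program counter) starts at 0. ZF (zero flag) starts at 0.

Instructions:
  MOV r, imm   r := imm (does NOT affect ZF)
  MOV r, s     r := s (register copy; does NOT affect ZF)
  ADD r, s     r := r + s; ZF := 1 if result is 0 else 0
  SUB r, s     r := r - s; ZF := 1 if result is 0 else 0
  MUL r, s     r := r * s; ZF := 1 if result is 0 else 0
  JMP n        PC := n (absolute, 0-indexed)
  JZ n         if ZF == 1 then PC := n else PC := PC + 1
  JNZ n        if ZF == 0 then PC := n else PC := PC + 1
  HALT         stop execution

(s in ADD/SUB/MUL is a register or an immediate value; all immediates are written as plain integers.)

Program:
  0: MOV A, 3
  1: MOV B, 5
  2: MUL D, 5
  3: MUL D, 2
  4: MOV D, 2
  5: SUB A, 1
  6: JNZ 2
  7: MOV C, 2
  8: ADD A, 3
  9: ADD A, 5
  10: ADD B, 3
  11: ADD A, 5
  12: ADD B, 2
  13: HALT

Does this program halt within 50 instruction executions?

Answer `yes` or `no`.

Step 1: PC=0 exec 'MOV A, 3'. After: A=3 B=0 C=0 D=0 ZF=0 PC=1
Step 2: PC=1 exec 'MOV B, 5'. After: A=3 B=5 C=0 D=0 ZF=0 PC=2
Step 3: PC=2 exec 'MUL D, 5'. After: A=3 B=5 C=0 D=0 ZF=1 PC=3
Step 4: PC=3 exec 'MUL D, 2'. After: A=3 B=5 C=0 D=0 ZF=1 PC=4
Step 5: PC=4 exec 'MOV D, 2'. After: A=3 B=5 C=0 D=2 ZF=1 PC=5
Step 6: PC=5 exec 'SUB A, 1'. After: A=2 B=5 C=0 D=2 ZF=0 PC=6
Step 7: PC=6 exec 'JNZ 2'. After: A=2 B=5 C=0 D=2 ZF=0 PC=2
Step 8: PC=2 exec 'MUL D, 5'. After: A=2 B=5 C=0 D=10 ZF=0 PC=3
Step 9: PC=3 exec 'MUL D, 2'. After: A=2 B=5 C=0 D=20 ZF=0 PC=4
Step 10: PC=4 exec 'MOV D, 2'. After: A=2 B=5 C=0 D=2 ZF=0 PC=5
Step 11: PC=5 exec 'SUB A, 1'. After: A=1 B=5 C=0 D=2 ZF=0 PC=6
Step 12: PC=6 exec 'JNZ 2'. After: A=1 B=5 C=0 D=2 ZF=0 PC=2
Step 13: PC=2 exec 'MUL D, 5'. After: A=1 B=5 C=0 D=10 ZF=0 PC=3
Step 14: PC=3 exec 'MUL D, 2'. After: A=1 B=5 C=0 D=20 ZF=0 PC=4
Step 15: PC=4 exec 'MOV D, 2'. After: A=1 B=5 C=0 D=2 ZF=0 PC=5
Step 16: PC=5 exec 'SUB A, 1'. After: A=0 B=5 C=0 D=2 ZF=1 PC=6
Step 17: PC=6 exec 'JNZ 2'. After: A=0 B=5 C=0 D=2 ZF=1 PC=7
Step 18: PC=7 exec 'MOV C, 2'. After: A=0 B=5 C=2 D=2 ZF=1 PC=8
Step 19: PC=8 exec 'ADD A, 3'. After: A=3 B=5 C=2 D=2 ZF=0 PC=9
Step 20: PC=9 exec 'ADD A, 5'. After: A=8 B=5 C=2 D=2 ZF=0 PC=10
Step 21: PC=10 exec 'ADD B, 3'. After: A=8 B=8 C=2 D=2 ZF=0 PC=11
Step 22: PC=11 exec 'ADD A, 5'. After: A=13 B=8 C=2 D=2 ZF=0 PC=12
Step 23: PC=12 exec 'ADD B, 2'. After: A=13 B=10 C=2 D=2 ZF=0 PC=13
Step 24: PC=13 exec 'HALT'. After: A=13 B=10 C=2 D=2 ZF=0 PC=13 HALTED

Answer: yes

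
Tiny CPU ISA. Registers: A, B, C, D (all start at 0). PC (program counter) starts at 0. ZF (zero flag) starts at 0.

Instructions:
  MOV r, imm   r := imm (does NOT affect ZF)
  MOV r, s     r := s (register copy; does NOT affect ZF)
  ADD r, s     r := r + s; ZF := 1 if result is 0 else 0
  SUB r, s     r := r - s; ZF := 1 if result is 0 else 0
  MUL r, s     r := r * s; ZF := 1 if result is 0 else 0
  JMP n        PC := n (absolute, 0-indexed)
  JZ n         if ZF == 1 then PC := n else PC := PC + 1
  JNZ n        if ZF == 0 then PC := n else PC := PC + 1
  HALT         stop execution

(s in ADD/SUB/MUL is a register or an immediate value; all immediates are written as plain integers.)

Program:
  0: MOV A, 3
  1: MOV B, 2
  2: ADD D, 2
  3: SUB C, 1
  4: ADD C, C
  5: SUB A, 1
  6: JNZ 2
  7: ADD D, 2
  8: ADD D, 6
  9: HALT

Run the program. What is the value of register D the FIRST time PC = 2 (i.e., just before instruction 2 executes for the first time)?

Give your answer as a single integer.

Step 1: PC=0 exec 'MOV A, 3'. After: A=3 B=0 C=0 D=0 ZF=0 PC=1
Step 2: PC=1 exec 'MOV B, 2'. After: A=3 B=2 C=0 D=0 ZF=0 PC=2
First time PC=2: D=0

0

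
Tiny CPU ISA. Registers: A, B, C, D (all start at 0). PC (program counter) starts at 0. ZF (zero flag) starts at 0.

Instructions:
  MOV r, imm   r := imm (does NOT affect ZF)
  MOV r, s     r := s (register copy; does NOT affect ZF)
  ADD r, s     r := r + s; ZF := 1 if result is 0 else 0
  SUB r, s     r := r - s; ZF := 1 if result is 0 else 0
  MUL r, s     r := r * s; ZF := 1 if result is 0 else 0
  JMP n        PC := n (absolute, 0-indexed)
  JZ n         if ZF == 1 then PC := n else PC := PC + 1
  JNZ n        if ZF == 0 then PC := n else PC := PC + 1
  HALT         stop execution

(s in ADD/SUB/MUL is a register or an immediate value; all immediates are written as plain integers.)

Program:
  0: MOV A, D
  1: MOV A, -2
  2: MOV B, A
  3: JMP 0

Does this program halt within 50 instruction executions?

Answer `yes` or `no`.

Answer: no

Derivation:
Step 1: PC=0 exec 'MOV A, D'. After: A=0 B=0 C=0 D=0 ZF=0 PC=1
Step 2: PC=1 exec 'MOV A, -2'. After: A=-2 B=0 C=0 D=0 ZF=0 PC=2
Step 3: PC=2 exec 'MOV B, A'. After: A=-2 B=-2 C=0 D=0 ZF=0 PC=3
Step 4: PC=3 exec 'JMP 0'. After: A=-2 B=-2 C=0 D=0 ZF=0 PC=0
Step 5: PC=0 exec 'MOV A, D'. After: A=0 B=-2 C=0 D=0 ZF=0 PC=1
Step 6: PC=1 exec 'MOV A, -2'. After: A=-2 B=-2 C=0 D=0 ZF=0 PC=2
Step 7: PC=2 exec 'MOV B, A'. After: A=-2 B=-2 C=0 D=0 ZF=0 PC=3
State after step 7 equals state after step 3: the program is in a cycle of length 4 and will never halt.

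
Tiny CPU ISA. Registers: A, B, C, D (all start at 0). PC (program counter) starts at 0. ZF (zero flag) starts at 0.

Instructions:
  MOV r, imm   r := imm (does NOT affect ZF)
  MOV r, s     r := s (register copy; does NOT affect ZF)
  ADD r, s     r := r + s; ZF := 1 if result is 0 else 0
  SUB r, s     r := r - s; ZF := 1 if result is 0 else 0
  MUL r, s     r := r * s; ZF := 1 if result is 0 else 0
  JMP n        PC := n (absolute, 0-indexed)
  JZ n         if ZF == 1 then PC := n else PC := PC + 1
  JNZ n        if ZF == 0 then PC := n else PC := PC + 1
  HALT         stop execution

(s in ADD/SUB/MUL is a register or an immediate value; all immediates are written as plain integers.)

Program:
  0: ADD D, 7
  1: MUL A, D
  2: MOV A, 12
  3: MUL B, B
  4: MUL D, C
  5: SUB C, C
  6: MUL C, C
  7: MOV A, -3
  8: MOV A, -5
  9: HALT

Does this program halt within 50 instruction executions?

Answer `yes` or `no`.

Answer: yes

Derivation:
Step 1: PC=0 exec 'ADD D, 7'. After: A=0 B=0 C=0 D=7 ZF=0 PC=1
Step 2: PC=1 exec 'MUL A, D'. After: A=0 B=0 C=0 D=7 ZF=1 PC=2
Step 3: PC=2 exec 'MOV A, 12'. After: A=12 B=0 C=0 D=7 ZF=1 PC=3
Step 4: PC=3 exec 'MUL B, B'. After: A=12 B=0 C=0 D=7 ZF=1 PC=4
Step 5: PC=4 exec 'MUL D, C'. After: A=12 B=0 C=0 D=0 ZF=1 PC=5
Step 6: PC=5 exec 'SUB C, C'. After: A=12 B=0 C=0 D=0 ZF=1 PC=6
Step 7: PC=6 exec 'MUL C, C'. After: A=12 B=0 C=0 D=0 ZF=1 PC=7
Step 8: PC=7 exec 'MOV A, -3'. After: A=-3 B=0 C=0 D=0 ZF=1 PC=8
Step 9: PC=8 exec 'MOV A, -5'. After: A=-5 B=0 C=0 D=0 ZF=1 PC=9
Step 10: PC=9 exec 'HALT'. After: A=-5 B=0 C=0 D=0 ZF=1 PC=9 HALTED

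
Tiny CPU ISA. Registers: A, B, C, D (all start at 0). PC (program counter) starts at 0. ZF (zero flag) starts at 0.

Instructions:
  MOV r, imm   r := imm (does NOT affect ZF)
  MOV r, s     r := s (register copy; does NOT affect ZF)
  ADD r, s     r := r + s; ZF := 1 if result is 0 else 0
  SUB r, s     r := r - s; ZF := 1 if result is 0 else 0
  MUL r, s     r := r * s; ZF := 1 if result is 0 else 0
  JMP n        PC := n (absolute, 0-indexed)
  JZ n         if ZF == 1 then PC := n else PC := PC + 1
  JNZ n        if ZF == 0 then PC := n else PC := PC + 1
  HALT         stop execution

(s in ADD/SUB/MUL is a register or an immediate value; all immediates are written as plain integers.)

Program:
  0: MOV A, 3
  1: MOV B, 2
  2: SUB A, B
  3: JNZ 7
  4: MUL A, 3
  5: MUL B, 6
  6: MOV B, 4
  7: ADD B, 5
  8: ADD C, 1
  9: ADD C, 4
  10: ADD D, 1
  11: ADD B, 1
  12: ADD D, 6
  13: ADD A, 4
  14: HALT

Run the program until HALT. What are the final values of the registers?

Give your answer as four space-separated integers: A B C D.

Answer: 5 8 5 7

Derivation:
Step 1: PC=0 exec 'MOV A, 3'. After: A=3 B=0 C=0 D=0 ZF=0 PC=1
Step 2: PC=1 exec 'MOV B, 2'. After: A=3 B=2 C=0 D=0 ZF=0 PC=2
Step 3: PC=2 exec 'SUB A, B'. After: A=1 B=2 C=0 D=0 ZF=0 PC=3
Step 4: PC=3 exec 'JNZ 7'. After: A=1 B=2 C=0 D=0 ZF=0 PC=7
Step 5: PC=7 exec 'ADD B, 5'. After: A=1 B=7 C=0 D=0 ZF=0 PC=8
Step 6: PC=8 exec 'ADD C, 1'. After: A=1 B=7 C=1 D=0 ZF=0 PC=9
Step 7: PC=9 exec 'ADD C, 4'. After: A=1 B=7 C=5 D=0 ZF=0 PC=10
Step 8: PC=10 exec 'ADD D, 1'. After: A=1 B=7 C=5 D=1 ZF=0 PC=11
Step 9: PC=11 exec 'ADD B, 1'. After: A=1 B=8 C=5 D=1 ZF=0 PC=12
Step 10: PC=12 exec 'ADD D, 6'. After: A=1 B=8 C=5 D=7 ZF=0 PC=13
Step 11: PC=13 exec 'ADD A, 4'. After: A=5 B=8 C=5 D=7 ZF=0 PC=14
Step 12: PC=14 exec 'HALT'. After: A=5 B=8 C=5 D=7 ZF=0 PC=14 HALTED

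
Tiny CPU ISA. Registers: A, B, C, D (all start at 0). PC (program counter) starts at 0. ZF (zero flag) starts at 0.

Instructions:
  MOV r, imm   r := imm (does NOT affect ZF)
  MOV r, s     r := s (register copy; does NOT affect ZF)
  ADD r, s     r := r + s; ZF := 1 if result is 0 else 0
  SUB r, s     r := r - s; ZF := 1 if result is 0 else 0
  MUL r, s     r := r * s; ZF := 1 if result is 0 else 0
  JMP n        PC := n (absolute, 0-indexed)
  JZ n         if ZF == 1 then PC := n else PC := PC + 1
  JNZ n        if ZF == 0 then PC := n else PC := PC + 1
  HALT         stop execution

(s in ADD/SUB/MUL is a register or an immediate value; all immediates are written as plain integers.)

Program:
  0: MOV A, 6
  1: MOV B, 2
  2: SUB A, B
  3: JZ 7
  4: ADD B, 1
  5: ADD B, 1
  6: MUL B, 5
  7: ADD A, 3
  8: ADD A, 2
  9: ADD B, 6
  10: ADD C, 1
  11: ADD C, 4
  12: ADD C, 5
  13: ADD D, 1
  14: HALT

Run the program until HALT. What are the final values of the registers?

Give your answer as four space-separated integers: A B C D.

Answer: 9 26 10 1

Derivation:
Step 1: PC=0 exec 'MOV A, 6'. After: A=6 B=0 C=0 D=0 ZF=0 PC=1
Step 2: PC=1 exec 'MOV B, 2'. After: A=6 B=2 C=0 D=0 ZF=0 PC=2
Step 3: PC=2 exec 'SUB A, B'. After: A=4 B=2 C=0 D=0 ZF=0 PC=3
Step 4: PC=3 exec 'JZ 7'. After: A=4 B=2 C=0 D=0 ZF=0 PC=4
Step 5: PC=4 exec 'ADD B, 1'. After: A=4 B=3 C=0 D=0 ZF=0 PC=5
Step 6: PC=5 exec 'ADD B, 1'. After: A=4 B=4 C=0 D=0 ZF=0 PC=6
Step 7: PC=6 exec 'MUL B, 5'. After: A=4 B=20 C=0 D=0 ZF=0 PC=7
Step 8: PC=7 exec 'ADD A, 3'. After: A=7 B=20 C=0 D=0 ZF=0 PC=8
Step 9: PC=8 exec 'ADD A, 2'. After: A=9 B=20 C=0 D=0 ZF=0 PC=9
Step 10: PC=9 exec 'ADD B, 6'. After: A=9 B=26 C=0 D=0 ZF=0 PC=10
Step 11: PC=10 exec 'ADD C, 1'. After: A=9 B=26 C=1 D=0 ZF=0 PC=11
Step 12: PC=11 exec 'ADD C, 4'. After: A=9 B=26 C=5 D=0 ZF=0 PC=12
Step 13: PC=12 exec 'ADD C, 5'. After: A=9 B=26 C=10 D=0 ZF=0 PC=13
Step 14: PC=13 exec 'ADD D, 1'. After: A=9 B=26 C=10 D=1 ZF=0 PC=14
Step 15: PC=14 exec 'HALT'. After: A=9 B=26 C=10 D=1 ZF=0 PC=14 HALTED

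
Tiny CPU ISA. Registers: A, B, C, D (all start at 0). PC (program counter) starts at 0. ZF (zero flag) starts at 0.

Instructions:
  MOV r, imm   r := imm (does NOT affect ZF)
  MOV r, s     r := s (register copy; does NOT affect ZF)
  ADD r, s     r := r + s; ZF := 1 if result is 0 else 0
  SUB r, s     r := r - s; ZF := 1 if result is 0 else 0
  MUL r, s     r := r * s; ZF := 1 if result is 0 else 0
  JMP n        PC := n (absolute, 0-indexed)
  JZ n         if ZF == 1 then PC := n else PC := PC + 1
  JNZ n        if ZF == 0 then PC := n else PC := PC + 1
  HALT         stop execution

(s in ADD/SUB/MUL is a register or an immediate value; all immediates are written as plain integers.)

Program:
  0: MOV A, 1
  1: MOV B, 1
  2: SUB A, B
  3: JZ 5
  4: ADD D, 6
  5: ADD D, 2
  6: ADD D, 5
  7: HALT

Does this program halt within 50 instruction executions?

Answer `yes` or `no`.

Answer: yes

Derivation:
Step 1: PC=0 exec 'MOV A, 1'. After: A=1 B=0 C=0 D=0 ZF=0 PC=1
Step 2: PC=1 exec 'MOV B, 1'. After: A=1 B=1 C=0 D=0 ZF=0 PC=2
Step 3: PC=2 exec 'SUB A, B'. After: A=0 B=1 C=0 D=0 ZF=1 PC=3
Step 4: PC=3 exec 'JZ 5'. After: A=0 B=1 C=0 D=0 ZF=1 PC=5
Step 5: PC=5 exec 'ADD D, 2'. After: A=0 B=1 C=0 D=2 ZF=0 PC=6
Step 6: PC=6 exec 'ADD D, 5'. After: A=0 B=1 C=0 D=7 ZF=0 PC=7
Step 7: PC=7 exec 'HALT'. After: A=0 B=1 C=0 D=7 ZF=0 PC=7 HALTED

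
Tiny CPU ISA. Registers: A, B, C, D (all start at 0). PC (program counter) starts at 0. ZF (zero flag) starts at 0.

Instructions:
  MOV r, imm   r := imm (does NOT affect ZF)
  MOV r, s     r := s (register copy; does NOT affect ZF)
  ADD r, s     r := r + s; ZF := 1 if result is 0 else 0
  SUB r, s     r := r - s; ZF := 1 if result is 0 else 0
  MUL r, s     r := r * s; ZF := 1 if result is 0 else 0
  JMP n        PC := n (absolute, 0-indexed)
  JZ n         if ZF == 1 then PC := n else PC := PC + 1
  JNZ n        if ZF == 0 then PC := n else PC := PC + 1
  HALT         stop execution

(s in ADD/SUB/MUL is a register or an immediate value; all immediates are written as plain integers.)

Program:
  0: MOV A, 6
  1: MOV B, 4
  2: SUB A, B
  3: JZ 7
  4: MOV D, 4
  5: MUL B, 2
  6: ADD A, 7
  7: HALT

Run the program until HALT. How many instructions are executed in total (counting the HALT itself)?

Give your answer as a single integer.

Step 1: PC=0 exec 'MOV A, 6'. After: A=6 B=0 C=0 D=0 ZF=0 PC=1
Step 2: PC=1 exec 'MOV B, 4'. After: A=6 B=4 C=0 D=0 ZF=0 PC=2
Step 3: PC=2 exec 'SUB A, B'. After: A=2 B=4 C=0 D=0 ZF=0 PC=3
Step 4: PC=3 exec 'JZ 7'. After: A=2 B=4 C=0 D=0 ZF=0 PC=4
Step 5: PC=4 exec 'MOV D, 4'. After: A=2 B=4 C=0 D=4 ZF=0 PC=5
Step 6: PC=5 exec 'MUL B, 2'. After: A=2 B=8 C=0 D=4 ZF=0 PC=6
Step 7: PC=6 exec 'ADD A, 7'. After: A=9 B=8 C=0 D=4 ZF=0 PC=7
Step 8: PC=7 exec 'HALT'. After: A=9 B=8 C=0 D=4 ZF=0 PC=7 HALTED
Total instructions executed: 8

Answer: 8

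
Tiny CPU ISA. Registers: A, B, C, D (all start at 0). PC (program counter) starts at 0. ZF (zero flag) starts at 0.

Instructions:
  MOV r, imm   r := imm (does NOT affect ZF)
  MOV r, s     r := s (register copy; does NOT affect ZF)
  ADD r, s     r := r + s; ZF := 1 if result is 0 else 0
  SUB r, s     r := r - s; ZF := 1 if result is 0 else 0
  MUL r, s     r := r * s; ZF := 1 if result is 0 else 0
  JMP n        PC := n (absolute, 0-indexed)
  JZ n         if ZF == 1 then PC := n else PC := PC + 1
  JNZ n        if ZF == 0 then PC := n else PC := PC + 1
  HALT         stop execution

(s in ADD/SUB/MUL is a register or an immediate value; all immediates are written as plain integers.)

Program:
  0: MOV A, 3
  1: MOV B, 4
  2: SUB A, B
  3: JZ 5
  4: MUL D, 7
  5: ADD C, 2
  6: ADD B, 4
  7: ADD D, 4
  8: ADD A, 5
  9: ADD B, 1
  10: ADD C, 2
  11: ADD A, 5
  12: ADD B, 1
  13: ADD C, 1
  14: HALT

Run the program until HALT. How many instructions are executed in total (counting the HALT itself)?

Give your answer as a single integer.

Answer: 15

Derivation:
Step 1: PC=0 exec 'MOV A, 3'. After: A=3 B=0 C=0 D=0 ZF=0 PC=1
Step 2: PC=1 exec 'MOV B, 4'. After: A=3 B=4 C=0 D=0 ZF=0 PC=2
Step 3: PC=2 exec 'SUB A, B'. After: A=-1 B=4 C=0 D=0 ZF=0 PC=3
Step 4: PC=3 exec 'JZ 5'. After: A=-1 B=4 C=0 D=0 ZF=0 PC=4
Step 5: PC=4 exec 'MUL D, 7'. After: A=-1 B=4 C=0 D=0 ZF=1 PC=5
Step 6: PC=5 exec 'ADD C, 2'. After: A=-1 B=4 C=2 D=0 ZF=0 PC=6
Step 7: PC=6 exec 'ADD B, 4'. After: A=-1 B=8 C=2 D=0 ZF=0 PC=7
Step 8: PC=7 exec 'ADD D, 4'. After: A=-1 B=8 C=2 D=4 ZF=0 PC=8
Step 9: PC=8 exec 'ADD A, 5'. After: A=4 B=8 C=2 D=4 ZF=0 PC=9
Step 10: PC=9 exec 'ADD B, 1'. After: A=4 B=9 C=2 D=4 ZF=0 PC=10
Step 11: PC=10 exec 'ADD C, 2'. After: A=4 B=9 C=4 D=4 ZF=0 PC=11
Step 12: PC=11 exec 'ADD A, 5'. After: A=9 B=9 C=4 D=4 ZF=0 PC=12
Step 13: PC=12 exec 'ADD B, 1'. After: A=9 B=10 C=4 D=4 ZF=0 PC=13
Step 14: PC=13 exec 'ADD C, 1'. After: A=9 B=10 C=5 D=4 ZF=0 PC=14
Step 15: PC=14 exec 'HALT'. After: A=9 B=10 C=5 D=4 ZF=0 PC=14 HALTED
Total instructions executed: 15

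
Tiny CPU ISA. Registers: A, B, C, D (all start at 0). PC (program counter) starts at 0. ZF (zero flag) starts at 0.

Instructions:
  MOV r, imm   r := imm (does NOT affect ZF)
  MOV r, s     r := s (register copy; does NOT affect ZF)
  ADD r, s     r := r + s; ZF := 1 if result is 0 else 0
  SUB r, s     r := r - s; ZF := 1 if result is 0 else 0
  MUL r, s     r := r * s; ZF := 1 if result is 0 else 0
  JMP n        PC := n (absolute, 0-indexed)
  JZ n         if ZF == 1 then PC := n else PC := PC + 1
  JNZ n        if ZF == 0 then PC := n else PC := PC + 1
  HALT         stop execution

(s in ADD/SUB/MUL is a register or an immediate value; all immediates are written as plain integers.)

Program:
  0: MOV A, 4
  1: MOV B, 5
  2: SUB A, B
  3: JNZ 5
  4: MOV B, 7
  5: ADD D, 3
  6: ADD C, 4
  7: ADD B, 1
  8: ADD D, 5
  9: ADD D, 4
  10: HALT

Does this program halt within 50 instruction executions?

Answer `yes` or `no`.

Answer: yes

Derivation:
Step 1: PC=0 exec 'MOV A, 4'. After: A=4 B=0 C=0 D=0 ZF=0 PC=1
Step 2: PC=1 exec 'MOV B, 5'. After: A=4 B=5 C=0 D=0 ZF=0 PC=2
Step 3: PC=2 exec 'SUB A, B'. After: A=-1 B=5 C=0 D=0 ZF=0 PC=3
Step 4: PC=3 exec 'JNZ 5'. After: A=-1 B=5 C=0 D=0 ZF=0 PC=5
Step 5: PC=5 exec 'ADD D, 3'. After: A=-1 B=5 C=0 D=3 ZF=0 PC=6
Step 6: PC=6 exec 'ADD C, 4'. After: A=-1 B=5 C=4 D=3 ZF=0 PC=7
Step 7: PC=7 exec 'ADD B, 1'. After: A=-1 B=6 C=4 D=3 ZF=0 PC=8
Step 8: PC=8 exec 'ADD D, 5'. After: A=-1 B=6 C=4 D=8 ZF=0 PC=9
Step 9: PC=9 exec 'ADD D, 4'. After: A=-1 B=6 C=4 D=12 ZF=0 PC=10
Step 10: PC=10 exec 'HALT'. After: A=-1 B=6 C=4 D=12 ZF=0 PC=10 HALTED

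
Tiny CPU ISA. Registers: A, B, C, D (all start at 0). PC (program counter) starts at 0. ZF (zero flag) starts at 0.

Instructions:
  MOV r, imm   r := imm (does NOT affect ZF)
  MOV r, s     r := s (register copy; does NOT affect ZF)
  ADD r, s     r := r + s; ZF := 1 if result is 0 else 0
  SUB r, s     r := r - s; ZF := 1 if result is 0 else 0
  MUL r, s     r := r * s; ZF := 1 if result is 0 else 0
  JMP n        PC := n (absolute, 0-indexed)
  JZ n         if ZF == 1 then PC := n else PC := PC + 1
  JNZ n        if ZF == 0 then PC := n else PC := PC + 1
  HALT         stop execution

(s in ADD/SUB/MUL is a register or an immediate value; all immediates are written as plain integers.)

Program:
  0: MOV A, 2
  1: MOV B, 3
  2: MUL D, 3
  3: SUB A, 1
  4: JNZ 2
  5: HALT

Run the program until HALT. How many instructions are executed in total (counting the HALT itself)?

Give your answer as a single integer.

Step 1: PC=0 exec 'MOV A, 2'. After: A=2 B=0 C=0 D=0 ZF=0 PC=1
Step 2: PC=1 exec 'MOV B, 3'. After: A=2 B=3 C=0 D=0 ZF=0 PC=2
Step 3: PC=2 exec 'MUL D, 3'. After: A=2 B=3 C=0 D=0 ZF=1 PC=3
Step 4: PC=3 exec 'SUB A, 1'. After: A=1 B=3 C=0 D=0 ZF=0 PC=4
Step 5: PC=4 exec 'JNZ 2'. After: A=1 B=3 C=0 D=0 ZF=0 PC=2
Step 6: PC=2 exec 'MUL D, 3'. After: A=1 B=3 C=0 D=0 ZF=1 PC=3
Step 7: PC=3 exec 'SUB A, 1'. After: A=0 B=3 C=0 D=0 ZF=1 PC=4
Step 8: PC=4 exec 'JNZ 2'. After: A=0 B=3 C=0 D=0 ZF=1 PC=5
Step 9: PC=5 exec 'HALT'. After: A=0 B=3 C=0 D=0 ZF=1 PC=5 HALTED
Total instructions executed: 9

Answer: 9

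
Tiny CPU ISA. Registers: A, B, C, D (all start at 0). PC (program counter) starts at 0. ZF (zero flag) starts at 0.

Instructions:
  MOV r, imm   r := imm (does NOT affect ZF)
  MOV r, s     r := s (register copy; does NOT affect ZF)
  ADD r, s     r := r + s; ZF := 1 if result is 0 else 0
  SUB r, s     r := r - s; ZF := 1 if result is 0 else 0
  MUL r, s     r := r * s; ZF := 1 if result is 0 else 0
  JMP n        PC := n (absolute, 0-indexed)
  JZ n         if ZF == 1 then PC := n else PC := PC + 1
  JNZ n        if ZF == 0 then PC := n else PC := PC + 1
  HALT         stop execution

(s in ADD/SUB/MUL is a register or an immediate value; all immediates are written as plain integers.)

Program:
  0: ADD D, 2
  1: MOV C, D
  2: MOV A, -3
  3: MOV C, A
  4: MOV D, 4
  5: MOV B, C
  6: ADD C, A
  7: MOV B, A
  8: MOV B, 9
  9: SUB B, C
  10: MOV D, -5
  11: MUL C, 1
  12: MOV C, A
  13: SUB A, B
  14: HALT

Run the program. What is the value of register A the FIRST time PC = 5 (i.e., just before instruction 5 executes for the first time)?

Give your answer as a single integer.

Step 1: PC=0 exec 'ADD D, 2'. After: A=0 B=0 C=0 D=2 ZF=0 PC=1
Step 2: PC=1 exec 'MOV C, D'. After: A=0 B=0 C=2 D=2 ZF=0 PC=2
Step 3: PC=2 exec 'MOV A, -3'. After: A=-3 B=0 C=2 D=2 ZF=0 PC=3
Step 4: PC=3 exec 'MOV C, A'. After: A=-3 B=0 C=-3 D=2 ZF=0 PC=4
Step 5: PC=4 exec 'MOV D, 4'. After: A=-3 B=0 C=-3 D=4 ZF=0 PC=5
First time PC=5: A=-3

-3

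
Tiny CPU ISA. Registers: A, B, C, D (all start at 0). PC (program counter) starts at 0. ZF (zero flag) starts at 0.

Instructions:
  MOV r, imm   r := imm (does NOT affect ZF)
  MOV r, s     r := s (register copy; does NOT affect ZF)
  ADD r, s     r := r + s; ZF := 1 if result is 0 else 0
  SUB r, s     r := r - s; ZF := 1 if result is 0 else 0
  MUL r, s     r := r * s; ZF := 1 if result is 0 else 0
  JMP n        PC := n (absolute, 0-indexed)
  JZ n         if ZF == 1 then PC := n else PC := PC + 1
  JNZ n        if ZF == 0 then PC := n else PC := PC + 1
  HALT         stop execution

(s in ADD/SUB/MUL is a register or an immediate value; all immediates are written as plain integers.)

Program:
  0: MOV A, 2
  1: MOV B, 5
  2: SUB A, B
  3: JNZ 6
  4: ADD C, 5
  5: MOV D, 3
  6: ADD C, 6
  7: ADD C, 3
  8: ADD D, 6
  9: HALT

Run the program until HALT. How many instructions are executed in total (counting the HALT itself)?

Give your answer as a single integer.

Answer: 8

Derivation:
Step 1: PC=0 exec 'MOV A, 2'. After: A=2 B=0 C=0 D=0 ZF=0 PC=1
Step 2: PC=1 exec 'MOV B, 5'. After: A=2 B=5 C=0 D=0 ZF=0 PC=2
Step 3: PC=2 exec 'SUB A, B'. After: A=-3 B=5 C=0 D=0 ZF=0 PC=3
Step 4: PC=3 exec 'JNZ 6'. After: A=-3 B=5 C=0 D=0 ZF=0 PC=6
Step 5: PC=6 exec 'ADD C, 6'. After: A=-3 B=5 C=6 D=0 ZF=0 PC=7
Step 6: PC=7 exec 'ADD C, 3'. After: A=-3 B=5 C=9 D=0 ZF=0 PC=8
Step 7: PC=8 exec 'ADD D, 6'. After: A=-3 B=5 C=9 D=6 ZF=0 PC=9
Step 8: PC=9 exec 'HALT'. After: A=-3 B=5 C=9 D=6 ZF=0 PC=9 HALTED
Total instructions executed: 8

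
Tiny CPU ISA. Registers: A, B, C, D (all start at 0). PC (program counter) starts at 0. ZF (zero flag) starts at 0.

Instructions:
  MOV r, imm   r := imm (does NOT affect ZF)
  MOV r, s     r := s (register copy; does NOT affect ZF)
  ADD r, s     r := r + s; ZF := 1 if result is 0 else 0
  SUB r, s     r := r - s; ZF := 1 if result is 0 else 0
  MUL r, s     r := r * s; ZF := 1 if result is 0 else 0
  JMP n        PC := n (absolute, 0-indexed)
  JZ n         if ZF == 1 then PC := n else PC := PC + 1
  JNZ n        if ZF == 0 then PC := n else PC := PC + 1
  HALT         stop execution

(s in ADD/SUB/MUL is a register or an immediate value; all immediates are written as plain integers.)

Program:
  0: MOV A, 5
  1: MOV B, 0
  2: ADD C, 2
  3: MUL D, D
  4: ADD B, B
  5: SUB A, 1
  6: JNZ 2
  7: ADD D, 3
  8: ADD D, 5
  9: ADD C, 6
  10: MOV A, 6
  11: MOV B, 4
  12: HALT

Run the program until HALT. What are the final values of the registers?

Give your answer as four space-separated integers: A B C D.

Answer: 6 4 16 8

Derivation:
Step 1: PC=0 exec 'MOV A, 5'. After: A=5 B=0 C=0 D=0 ZF=0 PC=1
Step 2: PC=1 exec 'MOV B, 0'. After: A=5 B=0 C=0 D=0 ZF=0 PC=2
Step 3: PC=2 exec 'ADD C, 2'. After: A=5 B=0 C=2 D=0 ZF=0 PC=3
Step 4: PC=3 exec 'MUL D, D'. After: A=5 B=0 C=2 D=0 ZF=1 PC=4
Step 5: PC=4 exec 'ADD B, B'. After: A=5 B=0 C=2 D=0 ZF=1 PC=5
Step 6: PC=5 exec 'SUB A, 1'. After: A=4 B=0 C=2 D=0 ZF=0 PC=6
Step 7: PC=6 exec 'JNZ 2'. After: A=4 B=0 C=2 D=0 ZF=0 PC=2
Step 8: PC=2 exec 'ADD C, 2'. After: A=4 B=0 C=4 D=0 ZF=0 PC=3
Step 9: PC=3 exec 'MUL D, D'. After: A=4 B=0 C=4 D=0 ZF=1 PC=4
Step 10: PC=4 exec 'ADD B, B'. After: A=4 B=0 C=4 D=0 ZF=1 PC=5
Step 11: PC=5 exec 'SUB A, 1'. After: A=3 B=0 C=4 D=0 ZF=0 PC=6
Step 12: PC=6 exec 'JNZ 2'. After: A=3 B=0 C=4 D=0 ZF=0 PC=2
Step 13: PC=2 exec 'ADD C, 2'. After: A=3 B=0 C=6 D=0 ZF=0 PC=3
Step 14: PC=3 exec 'MUL D, D'. After: A=3 B=0 C=6 D=0 ZF=1 PC=4
Step 15: PC=4 exec 'ADD B, B'. After: A=3 B=0 C=6 D=0 ZF=1 PC=5
Step 16: PC=5 exec 'SUB A, 1'. After: A=2 B=0 C=6 D=0 ZF=0 PC=6
Step 17: PC=6 exec 'JNZ 2'. After: A=2 B=0 C=6 D=0 ZF=0 PC=2
Step 18: PC=2 exec 'ADD C, 2'. After: A=2 B=0 C=8 D=0 ZF=0 PC=3
Step 19: PC=3 exec 'MUL D, D'. After: A=2 B=0 C=8 D=0 ZF=1 PC=4
Step 20: PC=4 exec 'ADD B, B'. After: A=2 B=0 C=8 D=0 ZF=1 PC=5
Step 21: PC=5 exec 'SUB A, 1'. After: A=1 B=0 C=8 D=0 ZF=0 PC=6
Step 22: PC=6 exec 'JNZ 2'. After: A=1 B=0 C=8 D=0 ZF=0 PC=2
Step 23: PC=2 exec 'ADD C, 2'. After: A=1 B=0 C=10 D=0 ZF=0 PC=3
Step 24: PC=3 exec 'MUL D, D'. After: A=1 B=0 C=10 D=0 ZF=1 PC=4
Step 25: PC=4 exec 'ADD B, B'. After: A=1 B=0 C=10 D=0 ZF=1 PC=5
Step 26: PC=5 exec 'SUB A, 1'. After: A=0 B=0 C=10 D=0 ZF=1 PC=6
Step 27: PC=6 exec 'JNZ 2'. After: A=0 B=0 C=10 D=0 ZF=1 PC=7
Step 28: PC=7 exec 'ADD D, 3'. After: A=0 B=0 C=10 D=3 ZF=0 PC=8
Step 29: PC=8 exec 'ADD D, 5'. After: A=0 B=0 C=10 D=8 ZF=0 PC=9
Step 30: PC=9 exec 'ADD C, 6'. After: A=0 B=0 C=16 D=8 ZF=0 PC=10
Step 31: PC=10 exec 'MOV A, 6'. After: A=6 B=0 C=16 D=8 ZF=0 PC=11
Step 32: PC=11 exec 'MOV B, 4'. After: A=6 B=4 C=16 D=8 ZF=0 PC=12
Step 33: PC=12 exec 'HALT'. After: A=6 B=4 C=16 D=8 ZF=0 PC=12 HALTED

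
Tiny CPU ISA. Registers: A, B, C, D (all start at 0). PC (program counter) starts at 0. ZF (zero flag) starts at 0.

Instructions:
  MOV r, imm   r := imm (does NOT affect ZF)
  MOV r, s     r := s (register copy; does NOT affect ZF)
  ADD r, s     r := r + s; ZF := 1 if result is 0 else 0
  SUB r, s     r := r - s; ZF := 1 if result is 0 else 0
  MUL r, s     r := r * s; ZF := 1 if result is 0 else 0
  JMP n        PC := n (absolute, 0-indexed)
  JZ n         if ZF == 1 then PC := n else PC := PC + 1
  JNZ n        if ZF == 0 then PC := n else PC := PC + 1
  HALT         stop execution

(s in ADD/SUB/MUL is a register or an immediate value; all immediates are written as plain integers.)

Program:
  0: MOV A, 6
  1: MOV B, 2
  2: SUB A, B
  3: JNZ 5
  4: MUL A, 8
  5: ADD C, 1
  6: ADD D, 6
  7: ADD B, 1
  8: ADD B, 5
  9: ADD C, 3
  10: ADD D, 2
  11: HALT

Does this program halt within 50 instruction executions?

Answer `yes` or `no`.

Step 1: PC=0 exec 'MOV A, 6'. After: A=6 B=0 C=0 D=0 ZF=0 PC=1
Step 2: PC=1 exec 'MOV B, 2'. After: A=6 B=2 C=0 D=0 ZF=0 PC=2
Step 3: PC=2 exec 'SUB A, B'. After: A=4 B=2 C=0 D=0 ZF=0 PC=3
Step 4: PC=3 exec 'JNZ 5'. After: A=4 B=2 C=0 D=0 ZF=0 PC=5
Step 5: PC=5 exec 'ADD C, 1'. After: A=4 B=2 C=1 D=0 ZF=0 PC=6
Step 6: PC=6 exec 'ADD D, 6'. After: A=4 B=2 C=1 D=6 ZF=0 PC=7
Step 7: PC=7 exec 'ADD B, 1'. After: A=4 B=3 C=1 D=6 ZF=0 PC=8
Step 8: PC=8 exec 'ADD B, 5'. After: A=4 B=8 C=1 D=6 ZF=0 PC=9
Step 9: PC=9 exec 'ADD C, 3'. After: A=4 B=8 C=4 D=6 ZF=0 PC=10
Step 10: PC=10 exec 'ADD D, 2'. After: A=4 B=8 C=4 D=8 ZF=0 PC=11
Step 11: PC=11 exec 'HALT'. After: A=4 B=8 C=4 D=8 ZF=0 PC=11 HALTED

Answer: yes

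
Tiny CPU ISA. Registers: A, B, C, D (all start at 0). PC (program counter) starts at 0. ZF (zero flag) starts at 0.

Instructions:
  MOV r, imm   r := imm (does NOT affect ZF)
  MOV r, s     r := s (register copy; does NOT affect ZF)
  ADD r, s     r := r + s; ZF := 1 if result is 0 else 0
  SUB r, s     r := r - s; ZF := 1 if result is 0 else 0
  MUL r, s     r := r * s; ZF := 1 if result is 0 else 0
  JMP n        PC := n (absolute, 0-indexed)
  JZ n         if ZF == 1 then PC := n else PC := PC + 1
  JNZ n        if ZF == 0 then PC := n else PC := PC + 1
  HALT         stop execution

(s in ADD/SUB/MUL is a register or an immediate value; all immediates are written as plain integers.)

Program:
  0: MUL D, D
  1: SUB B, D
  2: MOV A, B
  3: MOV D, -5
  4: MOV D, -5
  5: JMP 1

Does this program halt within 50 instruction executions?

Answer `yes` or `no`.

Step 1: PC=0 exec 'MUL D, D'. After: A=0 B=0 C=0 D=0 ZF=1 PC=1
Step 2: PC=1 exec 'SUB B, D'. After: A=0 B=0 C=0 D=0 ZF=1 PC=2
Step 3: PC=2 exec 'MOV A, B'. After: A=0 B=0 C=0 D=0 ZF=1 PC=3
Step 4: PC=3 exec 'MOV D, -5'. After: A=0 B=0 C=0 D=-5 ZF=1 PC=4
Step 5: PC=4 exec 'MOV D, -5'. After: A=0 B=0 C=0 D=-5 ZF=1 PC=5
Step 6: PC=5 exec 'JMP 1'. After: A=0 B=0 C=0 D=-5 ZF=1 PC=1
Step 7: PC=1 exec 'SUB B, D'. After: A=0 B=5 C=0 D=-5 ZF=0 PC=2
Step 8: PC=2 exec 'MOV A, B'. After: A=5 B=5 C=0 D=-5 ZF=0 PC=3
Step 9: PC=3 exec 'MOV D, -5'. After: A=5 B=5 C=0 D=-5 ZF=0 PC=4
Step 10: PC=4 exec 'MOV D, -5'. After: A=5 B=5 C=0 D=-5 ZF=0 PC=5
Step 11: PC=5 exec 'JMP 1'. After: A=5 B=5 C=0 D=-5 ZF=0 PC=1
Step 12: PC=1 exec 'SUB B, D'. After: A=5 B=10 C=0 D=-5 ZF=0 PC=2
Step 13: PC=2 exec 'MOV A, B'. After: A=10 B=10 C=0 D=-5 ZF=0 PC=3
Step 14: PC=3 exec 'MOV D, -5'. After: A=10 B=10 C=0 D=-5 ZF=0 PC=4
Step 15: PC=4 exec 'MOV D, -5'. After: A=10 B=10 C=0 D=-5 ZF=0 PC=5
After 50 steps: not halted. PC revisits the same instructions with no path to HALT; will never halt.

Answer: no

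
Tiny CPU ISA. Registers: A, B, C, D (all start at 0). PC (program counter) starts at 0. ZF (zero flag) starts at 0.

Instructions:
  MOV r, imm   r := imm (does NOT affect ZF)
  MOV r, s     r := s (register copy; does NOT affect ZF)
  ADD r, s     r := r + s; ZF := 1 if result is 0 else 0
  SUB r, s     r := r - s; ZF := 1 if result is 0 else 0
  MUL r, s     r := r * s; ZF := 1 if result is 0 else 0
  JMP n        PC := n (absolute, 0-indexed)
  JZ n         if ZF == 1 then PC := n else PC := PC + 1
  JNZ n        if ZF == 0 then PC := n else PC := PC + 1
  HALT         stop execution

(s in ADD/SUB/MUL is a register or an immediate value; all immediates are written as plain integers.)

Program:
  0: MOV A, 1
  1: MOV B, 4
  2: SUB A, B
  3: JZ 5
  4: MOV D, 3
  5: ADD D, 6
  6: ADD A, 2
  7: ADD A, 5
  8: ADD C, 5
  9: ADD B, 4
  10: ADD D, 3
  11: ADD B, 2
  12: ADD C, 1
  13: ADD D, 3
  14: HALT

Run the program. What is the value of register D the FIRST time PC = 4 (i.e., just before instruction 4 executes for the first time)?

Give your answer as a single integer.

Step 1: PC=0 exec 'MOV A, 1'. After: A=1 B=0 C=0 D=0 ZF=0 PC=1
Step 2: PC=1 exec 'MOV B, 4'. After: A=1 B=4 C=0 D=0 ZF=0 PC=2
Step 3: PC=2 exec 'SUB A, B'. After: A=-3 B=4 C=0 D=0 ZF=0 PC=3
Step 4: PC=3 exec 'JZ 5'. After: A=-3 B=4 C=0 D=0 ZF=0 PC=4
First time PC=4: D=0

0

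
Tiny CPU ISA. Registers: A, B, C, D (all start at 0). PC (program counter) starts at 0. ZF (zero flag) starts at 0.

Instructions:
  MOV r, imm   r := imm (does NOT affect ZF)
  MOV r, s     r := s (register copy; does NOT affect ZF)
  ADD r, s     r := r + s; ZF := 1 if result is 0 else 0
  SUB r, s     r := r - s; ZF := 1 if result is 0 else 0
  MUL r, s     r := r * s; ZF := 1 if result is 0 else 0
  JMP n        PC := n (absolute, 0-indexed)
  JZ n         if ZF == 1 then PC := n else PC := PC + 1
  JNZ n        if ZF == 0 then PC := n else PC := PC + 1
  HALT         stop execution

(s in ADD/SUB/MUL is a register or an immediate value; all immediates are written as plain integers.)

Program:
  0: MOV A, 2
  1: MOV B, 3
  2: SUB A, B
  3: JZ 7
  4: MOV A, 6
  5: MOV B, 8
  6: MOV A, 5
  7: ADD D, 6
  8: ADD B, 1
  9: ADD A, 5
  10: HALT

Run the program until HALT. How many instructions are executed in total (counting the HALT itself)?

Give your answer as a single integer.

Step 1: PC=0 exec 'MOV A, 2'. After: A=2 B=0 C=0 D=0 ZF=0 PC=1
Step 2: PC=1 exec 'MOV B, 3'. After: A=2 B=3 C=0 D=0 ZF=0 PC=2
Step 3: PC=2 exec 'SUB A, B'. After: A=-1 B=3 C=0 D=0 ZF=0 PC=3
Step 4: PC=3 exec 'JZ 7'. After: A=-1 B=3 C=0 D=0 ZF=0 PC=4
Step 5: PC=4 exec 'MOV A, 6'. After: A=6 B=3 C=0 D=0 ZF=0 PC=5
Step 6: PC=5 exec 'MOV B, 8'. After: A=6 B=8 C=0 D=0 ZF=0 PC=6
Step 7: PC=6 exec 'MOV A, 5'. After: A=5 B=8 C=0 D=0 ZF=0 PC=7
Step 8: PC=7 exec 'ADD D, 6'. After: A=5 B=8 C=0 D=6 ZF=0 PC=8
Step 9: PC=8 exec 'ADD B, 1'. After: A=5 B=9 C=0 D=6 ZF=0 PC=9
Step 10: PC=9 exec 'ADD A, 5'. After: A=10 B=9 C=0 D=6 ZF=0 PC=10
Step 11: PC=10 exec 'HALT'. After: A=10 B=9 C=0 D=6 ZF=0 PC=10 HALTED
Total instructions executed: 11

Answer: 11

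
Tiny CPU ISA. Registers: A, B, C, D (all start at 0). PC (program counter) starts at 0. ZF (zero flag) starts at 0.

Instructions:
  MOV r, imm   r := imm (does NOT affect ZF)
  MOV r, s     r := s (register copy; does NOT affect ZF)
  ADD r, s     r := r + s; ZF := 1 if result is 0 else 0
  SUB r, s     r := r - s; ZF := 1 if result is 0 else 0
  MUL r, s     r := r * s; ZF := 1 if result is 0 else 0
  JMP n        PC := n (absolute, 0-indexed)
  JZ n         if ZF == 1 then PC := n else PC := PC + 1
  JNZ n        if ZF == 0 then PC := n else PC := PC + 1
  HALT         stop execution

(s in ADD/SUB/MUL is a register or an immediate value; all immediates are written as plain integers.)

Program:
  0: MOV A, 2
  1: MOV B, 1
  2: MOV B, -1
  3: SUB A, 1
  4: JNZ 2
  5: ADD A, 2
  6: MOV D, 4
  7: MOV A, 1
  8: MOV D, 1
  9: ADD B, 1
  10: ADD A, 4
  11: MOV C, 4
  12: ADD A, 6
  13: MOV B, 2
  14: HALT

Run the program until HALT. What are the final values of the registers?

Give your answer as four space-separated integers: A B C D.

Step 1: PC=0 exec 'MOV A, 2'. After: A=2 B=0 C=0 D=0 ZF=0 PC=1
Step 2: PC=1 exec 'MOV B, 1'. After: A=2 B=1 C=0 D=0 ZF=0 PC=2
Step 3: PC=2 exec 'MOV B, -1'. After: A=2 B=-1 C=0 D=0 ZF=0 PC=3
Step 4: PC=3 exec 'SUB A, 1'. After: A=1 B=-1 C=0 D=0 ZF=0 PC=4
Step 5: PC=4 exec 'JNZ 2'. After: A=1 B=-1 C=0 D=0 ZF=0 PC=2
Step 6: PC=2 exec 'MOV B, -1'. After: A=1 B=-1 C=0 D=0 ZF=0 PC=3
Step 7: PC=3 exec 'SUB A, 1'. After: A=0 B=-1 C=0 D=0 ZF=1 PC=4
Step 8: PC=4 exec 'JNZ 2'. After: A=0 B=-1 C=0 D=0 ZF=1 PC=5
Step 9: PC=5 exec 'ADD A, 2'. After: A=2 B=-1 C=0 D=0 ZF=0 PC=6
Step 10: PC=6 exec 'MOV D, 4'. After: A=2 B=-1 C=0 D=4 ZF=0 PC=7
Step 11: PC=7 exec 'MOV A, 1'. After: A=1 B=-1 C=0 D=4 ZF=0 PC=8
Step 12: PC=8 exec 'MOV D, 1'. After: A=1 B=-1 C=0 D=1 ZF=0 PC=9
Step 13: PC=9 exec 'ADD B, 1'. After: A=1 B=0 C=0 D=1 ZF=1 PC=10
Step 14: PC=10 exec 'ADD A, 4'. After: A=5 B=0 C=0 D=1 ZF=0 PC=11
Step 15: PC=11 exec 'MOV C, 4'. After: A=5 B=0 C=4 D=1 ZF=0 PC=12
Step 16: PC=12 exec 'ADD A, 6'. After: A=11 B=0 C=4 D=1 ZF=0 PC=13
Step 17: PC=13 exec 'MOV B, 2'. After: A=11 B=2 C=4 D=1 ZF=0 PC=14
Step 18: PC=14 exec 'HALT'. After: A=11 B=2 C=4 D=1 ZF=0 PC=14 HALTED

Answer: 11 2 4 1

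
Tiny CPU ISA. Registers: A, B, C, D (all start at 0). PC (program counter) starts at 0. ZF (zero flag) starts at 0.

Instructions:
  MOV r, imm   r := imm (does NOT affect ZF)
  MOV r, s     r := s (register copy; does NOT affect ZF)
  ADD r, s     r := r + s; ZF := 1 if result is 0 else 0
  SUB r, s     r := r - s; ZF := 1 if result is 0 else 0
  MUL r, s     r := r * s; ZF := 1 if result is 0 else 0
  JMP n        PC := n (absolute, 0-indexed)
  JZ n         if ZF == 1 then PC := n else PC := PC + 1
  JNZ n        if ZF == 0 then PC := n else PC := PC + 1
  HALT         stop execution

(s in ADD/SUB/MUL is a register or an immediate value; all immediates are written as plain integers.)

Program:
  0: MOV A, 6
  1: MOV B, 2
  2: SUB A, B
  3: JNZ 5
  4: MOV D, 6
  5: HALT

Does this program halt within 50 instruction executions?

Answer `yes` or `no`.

Step 1: PC=0 exec 'MOV A, 6'. After: A=6 B=0 C=0 D=0 ZF=0 PC=1
Step 2: PC=1 exec 'MOV B, 2'. After: A=6 B=2 C=0 D=0 ZF=0 PC=2
Step 3: PC=2 exec 'SUB A, B'. After: A=4 B=2 C=0 D=0 ZF=0 PC=3
Step 4: PC=3 exec 'JNZ 5'. After: A=4 B=2 C=0 D=0 ZF=0 PC=5
Step 5: PC=5 exec 'HALT'. After: A=4 B=2 C=0 D=0 ZF=0 PC=5 HALTED

Answer: yes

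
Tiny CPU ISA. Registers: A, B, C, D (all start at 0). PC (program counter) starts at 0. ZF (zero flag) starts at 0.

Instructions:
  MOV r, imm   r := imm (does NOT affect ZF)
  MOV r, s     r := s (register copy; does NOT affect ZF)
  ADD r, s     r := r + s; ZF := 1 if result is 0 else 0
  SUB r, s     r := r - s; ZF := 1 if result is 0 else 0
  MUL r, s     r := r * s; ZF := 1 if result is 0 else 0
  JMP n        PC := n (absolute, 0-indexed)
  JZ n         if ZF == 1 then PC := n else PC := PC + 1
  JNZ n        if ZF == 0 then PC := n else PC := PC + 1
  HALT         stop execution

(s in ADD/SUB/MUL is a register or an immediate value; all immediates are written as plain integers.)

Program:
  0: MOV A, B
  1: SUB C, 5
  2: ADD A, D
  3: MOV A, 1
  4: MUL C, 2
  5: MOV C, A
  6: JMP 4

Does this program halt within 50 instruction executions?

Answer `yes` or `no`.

Answer: no

Derivation:
Step 1: PC=0 exec 'MOV A, B'. After: A=0 B=0 C=0 D=0 ZF=0 PC=1
Step 2: PC=1 exec 'SUB C, 5'. After: A=0 B=0 C=-5 D=0 ZF=0 PC=2
Step 3: PC=2 exec 'ADD A, D'. After: A=0 B=0 C=-5 D=0 ZF=1 PC=3
Step 4: PC=3 exec 'MOV A, 1'. After: A=1 B=0 C=-5 D=0 ZF=1 PC=4
Step 5: PC=4 exec 'MUL C, 2'. After: A=1 B=0 C=-10 D=0 ZF=0 PC=5
Step 6: PC=5 exec 'MOV C, A'. After: A=1 B=0 C=1 D=0 ZF=0 PC=6
Step 7: PC=6 exec 'JMP 4'. After: A=1 B=0 C=1 D=0 ZF=0 PC=4
Step 8: PC=4 exec 'MUL C, 2'. After: A=1 B=0 C=2 D=0 ZF=0 PC=5
Step 9: PC=5 exec 'MOV C, A'. After: A=1 B=0 C=1 D=0 ZF=0 PC=6
State after step 9 equals state after step 6: the program is in a cycle of length 3 and will never halt.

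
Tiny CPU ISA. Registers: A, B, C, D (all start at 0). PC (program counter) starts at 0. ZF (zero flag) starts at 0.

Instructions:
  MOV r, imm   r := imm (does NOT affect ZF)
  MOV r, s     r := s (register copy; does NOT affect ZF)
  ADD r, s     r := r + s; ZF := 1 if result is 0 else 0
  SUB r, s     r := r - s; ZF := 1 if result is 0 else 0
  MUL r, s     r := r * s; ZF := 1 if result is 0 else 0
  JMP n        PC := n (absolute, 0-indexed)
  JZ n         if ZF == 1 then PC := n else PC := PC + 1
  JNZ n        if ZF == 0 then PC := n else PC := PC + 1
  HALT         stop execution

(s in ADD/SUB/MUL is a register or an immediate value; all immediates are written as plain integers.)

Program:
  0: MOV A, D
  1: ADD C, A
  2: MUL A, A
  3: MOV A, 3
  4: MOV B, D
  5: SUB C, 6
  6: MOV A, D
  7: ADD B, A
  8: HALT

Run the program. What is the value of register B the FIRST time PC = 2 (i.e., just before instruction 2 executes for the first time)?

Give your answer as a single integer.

Step 1: PC=0 exec 'MOV A, D'. After: A=0 B=0 C=0 D=0 ZF=0 PC=1
Step 2: PC=1 exec 'ADD C, A'. After: A=0 B=0 C=0 D=0 ZF=1 PC=2
First time PC=2: B=0

0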